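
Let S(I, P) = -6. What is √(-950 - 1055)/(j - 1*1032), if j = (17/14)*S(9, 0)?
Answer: -7*I*√2005/7275 ≈ -0.043085*I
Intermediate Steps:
j = -51/7 (j = (17/14)*(-6) = -51/7 ≈ -7.2857)
√(-950 - 1055)/(j - 1*1032) = √(-950 - 1055)/(-51/7 - 1*1032) = √(-2005)/(-51/7 - 1032) = (I*√2005)/(-7275/7) = (I*√2005)*(-7/7275) = -7*I*√2005/7275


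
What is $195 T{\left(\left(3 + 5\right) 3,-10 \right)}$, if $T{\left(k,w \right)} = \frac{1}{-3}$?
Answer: $-65$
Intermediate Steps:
$T{\left(k,w \right)} = - \frac{1}{3}$
$195 T{\left(\left(3 + 5\right) 3,-10 \right)} = 195 \left(- \frac{1}{3}\right) = -65$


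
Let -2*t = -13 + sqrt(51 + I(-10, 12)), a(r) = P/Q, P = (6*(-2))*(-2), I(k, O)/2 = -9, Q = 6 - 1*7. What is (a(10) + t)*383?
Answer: -13405/2 - 383*sqrt(33)/2 ≈ -7802.6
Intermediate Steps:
Q = -1 (Q = 6 - 7 = -1)
I(k, O) = -18 (I(k, O) = 2*(-9) = -18)
P = 24 (P = -12*(-2) = 24)
a(r) = -24 (a(r) = 24/(-1) = 24*(-1) = -24)
t = 13/2 - sqrt(33)/2 (t = -(-13 + sqrt(51 - 18))/2 = -(-13 + sqrt(33))/2 = 13/2 - sqrt(33)/2 ≈ 3.6277)
(a(10) + t)*383 = (-24 + (13/2 - sqrt(33)/2))*383 = (-35/2 - sqrt(33)/2)*383 = -13405/2 - 383*sqrt(33)/2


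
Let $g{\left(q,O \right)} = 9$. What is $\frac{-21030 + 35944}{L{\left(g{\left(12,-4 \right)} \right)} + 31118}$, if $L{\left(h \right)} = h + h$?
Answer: $\frac{7457}{15568} \approx 0.479$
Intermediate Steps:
$L{\left(h \right)} = 2 h$
$\frac{-21030 + 35944}{L{\left(g{\left(12,-4 \right)} \right)} + 31118} = \frac{-21030 + 35944}{2 \cdot 9 + 31118} = \frac{14914}{18 + 31118} = \frac{14914}{31136} = 14914 \cdot \frac{1}{31136} = \frac{7457}{15568}$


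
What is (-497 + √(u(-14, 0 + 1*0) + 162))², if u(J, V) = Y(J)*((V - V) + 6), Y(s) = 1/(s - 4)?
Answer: (1491 - √1455)²/9 ≈ 2.3453e+5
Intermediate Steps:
Y(s) = 1/(-4 + s)
u(J, V) = 6/(-4 + J) (u(J, V) = ((V - V) + 6)/(-4 + J) = (0 + 6)/(-4 + J) = 6/(-4 + J))
(-497 + √(u(-14, 0 + 1*0) + 162))² = (-497 + √(6/(-4 - 14) + 162))² = (-497 + √(6/(-18) + 162))² = (-497 + √(6*(-1/18) + 162))² = (-497 + √(-⅓ + 162))² = (-497 + √(485/3))² = (-497 + √1455/3)²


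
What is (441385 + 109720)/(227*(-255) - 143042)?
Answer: -551105/200927 ≈ -2.7428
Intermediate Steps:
(441385 + 109720)/(227*(-255) - 143042) = 551105/(-57885 - 143042) = 551105/(-200927) = 551105*(-1/200927) = -551105/200927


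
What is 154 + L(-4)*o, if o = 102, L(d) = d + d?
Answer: -662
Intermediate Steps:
L(d) = 2*d
154 + L(-4)*o = 154 + (2*(-4))*102 = 154 - 8*102 = 154 - 816 = -662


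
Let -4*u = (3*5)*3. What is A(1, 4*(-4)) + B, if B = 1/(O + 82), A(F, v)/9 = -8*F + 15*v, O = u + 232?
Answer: -2702948/1211 ≈ -2232.0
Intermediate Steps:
u = -45/4 (u = -3*5*3/4 = -15*3/4 = -¼*45 = -45/4 ≈ -11.250)
O = 883/4 (O = -45/4 + 232 = 883/4 ≈ 220.75)
A(F, v) = -72*F + 135*v (A(F, v) = 9*(-8*F + 15*v) = -72*F + 135*v)
B = 4/1211 (B = 1/(883/4 + 82) = 1/(1211/4) = 4/1211 ≈ 0.0033031)
A(1, 4*(-4)) + B = (-72*1 + 135*(4*(-4))) + 4/1211 = (-72 + 135*(-16)) + 4/1211 = (-72 - 2160) + 4/1211 = -2232 + 4/1211 = -2702948/1211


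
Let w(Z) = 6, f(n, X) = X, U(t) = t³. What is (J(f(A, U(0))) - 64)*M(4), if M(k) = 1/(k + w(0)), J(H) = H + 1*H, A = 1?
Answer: -32/5 ≈ -6.4000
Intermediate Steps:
J(H) = 2*H (J(H) = H + H = 2*H)
M(k) = 1/(6 + k) (M(k) = 1/(k + 6) = 1/(6 + k))
(J(f(A, U(0))) - 64)*M(4) = (2*0³ - 64)/(6 + 4) = (2*0 - 64)/10 = (0 - 64)*(⅒) = -64*⅒ = -32/5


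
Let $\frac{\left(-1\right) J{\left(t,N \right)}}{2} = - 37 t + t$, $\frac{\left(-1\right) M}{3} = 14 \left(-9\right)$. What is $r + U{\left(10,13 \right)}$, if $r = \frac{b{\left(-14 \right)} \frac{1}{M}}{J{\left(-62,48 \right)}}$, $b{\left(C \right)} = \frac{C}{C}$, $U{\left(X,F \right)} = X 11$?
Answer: $\frac{185613119}{1687392} \approx 110.0$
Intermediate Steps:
$U{\left(X,F \right)} = 11 X$
$b{\left(C \right)} = 1$
$M = 378$ ($M = - 3 \cdot 14 \left(-9\right) = \left(-3\right) \left(-126\right) = 378$)
$J{\left(t,N \right)} = 72 t$ ($J{\left(t,N \right)} = - 2 \left(- 37 t + t\right) = - 2 \left(- 36 t\right) = 72 t$)
$r = - \frac{1}{1687392}$ ($r = \frac{1 \cdot \frac{1}{378}}{72 \left(-62\right)} = \frac{1 \cdot \frac{1}{378}}{-4464} = \frac{1}{378} \left(- \frac{1}{4464}\right) = - \frac{1}{1687392} \approx -5.9263 \cdot 10^{-7}$)
$r + U{\left(10,13 \right)} = - \frac{1}{1687392} + 11 \cdot 10 = - \frac{1}{1687392} + 110 = \frac{185613119}{1687392}$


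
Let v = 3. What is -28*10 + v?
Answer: -277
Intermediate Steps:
-28*10 + v = -28*10 + 3 = -280 + 3 = -277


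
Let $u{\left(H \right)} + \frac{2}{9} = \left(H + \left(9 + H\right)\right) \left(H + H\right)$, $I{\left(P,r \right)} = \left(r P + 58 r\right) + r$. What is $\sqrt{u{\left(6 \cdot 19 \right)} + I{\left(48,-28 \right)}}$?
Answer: $\frac{31 \sqrt{478}}{3} \approx 225.92$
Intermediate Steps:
$I{\left(P,r \right)} = 59 r + P r$ ($I{\left(P,r \right)} = \left(P r + 58 r\right) + r = \left(58 r + P r\right) + r = 59 r + P r$)
$u{\left(H \right)} = - \frac{2}{9} + 2 H \left(9 + 2 H\right)$ ($u{\left(H \right)} = - \frac{2}{9} + \left(H + \left(9 + H\right)\right) \left(H + H\right) = - \frac{2}{9} + \left(9 + 2 H\right) 2 H = - \frac{2}{9} + 2 H \left(9 + 2 H\right)$)
$\sqrt{u{\left(6 \cdot 19 \right)} + I{\left(48,-28 \right)}} = \sqrt{\left(- \frac{2}{9} + 4 \left(6 \cdot 19\right)^{2} + 18 \cdot 6 \cdot 19\right) - 28 \left(59 + 48\right)} = \sqrt{\left(- \frac{2}{9} + 4 \cdot 114^{2} + 18 \cdot 114\right) - 2996} = \sqrt{\left(- \frac{2}{9} + 4 \cdot 12996 + 2052\right) - 2996} = \sqrt{\left(- \frac{2}{9} + 51984 + 2052\right) - 2996} = \sqrt{\frac{486322}{9} - 2996} = \sqrt{\frac{459358}{9}} = \frac{31 \sqrt{478}}{3}$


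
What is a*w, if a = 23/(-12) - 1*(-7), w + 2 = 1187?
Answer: 24095/4 ≈ 6023.8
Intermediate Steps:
w = 1185 (w = -2 + 1187 = 1185)
a = 61/12 (a = 23*(-1/12) + 7 = -23/12 + 7 = 61/12 ≈ 5.0833)
a*w = (61/12)*1185 = 24095/4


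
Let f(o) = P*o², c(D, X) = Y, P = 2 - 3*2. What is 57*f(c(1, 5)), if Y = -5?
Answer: -5700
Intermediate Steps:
P = -4 (P = 2 - 6 = -4)
c(D, X) = -5
f(o) = -4*o²
57*f(c(1, 5)) = 57*(-4*(-5)²) = 57*(-4*25) = 57*(-100) = -5700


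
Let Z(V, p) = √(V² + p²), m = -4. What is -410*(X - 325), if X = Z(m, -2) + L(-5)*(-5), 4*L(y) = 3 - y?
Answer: 137350 - 820*√5 ≈ 1.3552e+5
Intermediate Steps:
L(y) = ¾ - y/4 (L(y) = (3 - y)/4 = ¾ - y/4)
X = -10 + 2*√5 (X = √((-4)² + (-2)²) + (¾ - ¼*(-5))*(-5) = √(16 + 4) + (¾ + 5/4)*(-5) = √20 + 2*(-5) = 2*√5 - 10 = -10 + 2*√5 ≈ -5.5279)
-410*(X - 325) = -410*((-10 + 2*√5) - 325) = -410*(-335 + 2*√5) = 137350 - 820*√5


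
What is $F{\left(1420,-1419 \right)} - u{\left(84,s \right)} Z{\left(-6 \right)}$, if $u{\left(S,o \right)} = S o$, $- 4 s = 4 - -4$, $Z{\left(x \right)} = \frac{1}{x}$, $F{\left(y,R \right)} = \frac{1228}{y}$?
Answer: $- \frac{9633}{355} \approx -27.135$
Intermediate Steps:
$s = -2$ ($s = - \frac{4 - -4}{4} = - \frac{4 + 4}{4} = \left(- \frac{1}{4}\right) 8 = -2$)
$F{\left(1420,-1419 \right)} - u{\left(84,s \right)} Z{\left(-6 \right)} = \frac{1228}{1420} - \frac{84 \left(-2\right)}{-6} = 1228 \cdot \frac{1}{1420} - \left(-168\right) \left(- \frac{1}{6}\right) = \frac{307}{355} - 28 = - \frac{9633}{355}$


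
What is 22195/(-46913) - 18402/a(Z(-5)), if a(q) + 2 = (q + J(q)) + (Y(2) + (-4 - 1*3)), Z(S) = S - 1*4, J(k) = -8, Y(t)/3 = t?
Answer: 431424563/469130 ≈ 919.63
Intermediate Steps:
Y(t) = 3*t
Z(S) = -4 + S (Z(S) = S - 4 = -4 + S)
a(q) = -11 + q (a(q) = -2 + ((q - 8) + (3*2 + (-4 - 1*3))) = -2 + ((-8 + q) + (6 + (-4 - 3))) = -2 + ((-8 + q) + (6 - 7)) = -2 + ((-8 + q) - 1) = -2 + (-9 + q) = -11 + q)
22195/(-46913) - 18402/a(Z(-5)) = 22195/(-46913) - 18402/(-11 + (-4 - 5)) = 22195*(-1/46913) - 18402/(-11 - 9) = -22195/46913 - 18402/(-20) = -22195/46913 - 18402*(-1/20) = -22195/46913 + 9201/10 = 431424563/469130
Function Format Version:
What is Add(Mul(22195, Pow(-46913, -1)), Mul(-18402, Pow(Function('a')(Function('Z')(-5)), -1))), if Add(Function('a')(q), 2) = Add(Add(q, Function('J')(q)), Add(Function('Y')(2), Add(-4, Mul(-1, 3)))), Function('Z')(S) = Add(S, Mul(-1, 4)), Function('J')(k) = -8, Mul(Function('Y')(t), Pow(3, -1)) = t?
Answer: Rational(431424563, 469130) ≈ 919.63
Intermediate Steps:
Function('Y')(t) = Mul(3, t)
Function('Z')(S) = Add(-4, S) (Function('Z')(S) = Add(S, -4) = Add(-4, S))
Function('a')(q) = Add(-11, q) (Function('a')(q) = Add(-2, Add(Add(q, -8), Add(Mul(3, 2), Add(-4, Mul(-1, 3))))) = Add(-2, Add(Add(-8, q), Add(6, Add(-4, -3)))) = Add(-2, Add(Add(-8, q), Add(6, -7))) = Add(-2, Add(Add(-8, q), -1)) = Add(-2, Add(-9, q)) = Add(-11, q))
Add(Mul(22195, Pow(-46913, -1)), Mul(-18402, Pow(Function('a')(Function('Z')(-5)), -1))) = Add(Mul(22195, Pow(-46913, -1)), Mul(-18402, Pow(Add(-11, Add(-4, -5)), -1))) = Add(Mul(22195, Rational(-1, 46913)), Mul(-18402, Pow(Add(-11, -9), -1))) = Add(Rational(-22195, 46913), Mul(-18402, Pow(-20, -1))) = Add(Rational(-22195, 46913), Mul(-18402, Rational(-1, 20))) = Add(Rational(-22195, 46913), Rational(9201, 10)) = Rational(431424563, 469130)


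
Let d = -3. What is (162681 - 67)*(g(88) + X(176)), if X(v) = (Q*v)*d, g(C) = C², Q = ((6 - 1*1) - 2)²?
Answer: 486541088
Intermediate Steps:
Q = 9 (Q = ((6 - 1) - 2)² = (5 - 2)² = 3² = 9)
X(v) = -27*v (X(v) = (9*v)*(-3) = -27*v)
(162681 - 67)*(g(88) + X(176)) = (162681 - 67)*(88² - 27*176) = 162614*(7744 - 4752) = 162614*2992 = 486541088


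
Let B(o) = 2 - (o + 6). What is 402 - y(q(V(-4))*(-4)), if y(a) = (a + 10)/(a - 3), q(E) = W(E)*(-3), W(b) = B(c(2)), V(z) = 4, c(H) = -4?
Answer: 1216/3 ≈ 405.33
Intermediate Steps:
B(o) = -4 - o (B(o) = 2 - (6 + o) = 2 + (-6 - o) = -4 - o)
W(b) = 0 (W(b) = -4 - 1*(-4) = -4 + 4 = 0)
q(E) = 0 (q(E) = 0*(-3) = 0)
y(a) = (10 + a)/(-3 + a)
402 - y(q(V(-4))*(-4)) = 402 - (10 + 0*(-4))/(-3 + 0*(-4)) = 402 - (10 + 0)/(-3 + 0) = 402 - 10/(-3) = 402 - (-1)*10/3 = 402 - 1*(-10/3) = 402 + 10/3 = 1216/3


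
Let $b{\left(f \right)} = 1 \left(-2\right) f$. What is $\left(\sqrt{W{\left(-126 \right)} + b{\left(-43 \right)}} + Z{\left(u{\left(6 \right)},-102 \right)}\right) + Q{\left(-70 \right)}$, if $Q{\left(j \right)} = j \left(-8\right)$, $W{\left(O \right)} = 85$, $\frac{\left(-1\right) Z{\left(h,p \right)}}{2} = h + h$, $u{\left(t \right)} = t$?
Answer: $536 + 3 \sqrt{19} \approx 549.08$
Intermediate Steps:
$Z{\left(h,p \right)} = - 4 h$ ($Z{\left(h,p \right)} = - 2 \left(h + h\right) = - 2 \cdot 2 h = - 4 h$)
$b{\left(f \right)} = - 2 f$
$Q{\left(j \right)} = - 8 j$
$\left(\sqrt{W{\left(-126 \right)} + b{\left(-43 \right)}} + Z{\left(u{\left(6 \right)},-102 \right)}\right) + Q{\left(-70 \right)} = \left(\sqrt{85 - -86} - 24\right) - -560 = \left(\sqrt{85 + 86} - 24\right) + 560 = \left(\sqrt{171} - 24\right) + 560 = \left(3 \sqrt{19} - 24\right) + 560 = \left(-24 + 3 \sqrt{19}\right) + 560 = 536 + 3 \sqrt{19}$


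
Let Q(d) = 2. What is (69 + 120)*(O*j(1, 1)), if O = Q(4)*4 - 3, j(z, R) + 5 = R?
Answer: -3780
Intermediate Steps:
j(z, R) = -5 + R
O = 5 (O = 2*4 - 3 = 8 - 3 = 5)
(69 + 120)*(O*j(1, 1)) = (69 + 120)*(5*(-5 + 1)) = 189*(5*(-4)) = 189*(-20) = -3780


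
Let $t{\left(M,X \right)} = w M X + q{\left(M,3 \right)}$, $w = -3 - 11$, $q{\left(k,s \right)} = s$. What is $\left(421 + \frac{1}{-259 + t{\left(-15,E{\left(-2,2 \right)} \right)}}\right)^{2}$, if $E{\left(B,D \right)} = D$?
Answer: $\frac{4767212025}{26896} \approx 1.7725 \cdot 10^{5}$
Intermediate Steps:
$w = -14$
$t{\left(M,X \right)} = 3 - 14 M X$ ($t{\left(M,X \right)} = - 14 M X + 3 = 3 - 14 M X$)
$\left(421 + \frac{1}{-259 + t{\left(-15,E{\left(-2,2 \right)} \right)}}\right)^{2} = \left(421 + \frac{1}{-259 - \left(-3 - 420\right)}\right)^{2} = \left(421 + \frac{1}{-259 + \left(3 + 420\right)}\right)^{2} = \left(421 + \frac{1}{-259 + 423}\right)^{2} = \left(421 + \frac{1}{164}\right)^{2} = \left(\frac{69045}{164}\right)^{2} = \frac{4767212025}{26896}$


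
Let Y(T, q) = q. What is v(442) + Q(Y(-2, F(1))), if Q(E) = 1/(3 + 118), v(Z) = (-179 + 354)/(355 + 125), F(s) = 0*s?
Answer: 4331/11616 ≈ 0.37285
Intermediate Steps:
F(s) = 0
v(Z) = 35/96 (v(Z) = 175/480 = 175*(1/480) = 35/96)
Q(E) = 1/121
v(442) + Q(Y(-2, F(1))) = 35/96 + 1/121 = 4331/11616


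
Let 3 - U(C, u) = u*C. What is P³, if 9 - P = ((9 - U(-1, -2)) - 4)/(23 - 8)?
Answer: 2248091/3375 ≈ 666.10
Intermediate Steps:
U(C, u) = 3 - C*u (U(C, u) = 3 - u*C = 3 - C*u)
P = 131/15 (P = 9 - ((9 - (3 - 1*(-1)*(-2))) - 4)/(23 - 8) = 9 - ((9 - (3 - 2)) - 4)/15 = 9 - ((9 - 1*1) - 4)/15 = 9 - ((9 - 1) - 4)/15 = 9 - (8 - 4)/15 = 9 - 4/15 = 131/15 ≈ 8.7333)
P³ = (131/15)³ = 2248091/3375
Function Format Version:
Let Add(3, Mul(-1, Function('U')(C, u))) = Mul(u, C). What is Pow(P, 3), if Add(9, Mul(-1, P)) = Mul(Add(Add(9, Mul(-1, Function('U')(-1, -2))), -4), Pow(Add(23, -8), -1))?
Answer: Rational(2248091, 3375) ≈ 666.10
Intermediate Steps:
Function('U')(C, u) = Add(3, Mul(-1, C, u)) (Function('U')(C, u) = Add(3, Mul(-1, Mul(u, C))) = Add(3, Mul(-1, Mul(C, u))) = Add(3, Mul(-1, C, u)))
P = Rational(131, 15) (P = Add(9, Mul(-1, Mul(Add(Add(9, Mul(-1, Add(3, Mul(-1, -1, -2)))), -4), Pow(Add(23, -8), -1)))) = Add(9, Mul(-1, Mul(Add(Add(9, Mul(-1, Add(3, -2))), -4), Pow(15, -1)))) = Add(9, Mul(-1, Mul(Add(Add(9, Mul(-1, 1)), -4), Rational(1, 15)))) = Add(9, Mul(-1, Mul(Add(Add(9, -1), -4), Rational(1, 15)))) = Add(9, Mul(-1, Mul(Add(8, -4), Rational(1, 15)))) = Add(9, Mul(-1, Mul(4, Rational(1, 15)))) = Add(9, Mul(-1, Rational(4, 15))) = Add(9, Rational(-4, 15)) = Rational(131, 15) ≈ 8.7333)
Pow(P, 3) = Pow(Rational(131, 15), 3) = Rational(2248091, 3375)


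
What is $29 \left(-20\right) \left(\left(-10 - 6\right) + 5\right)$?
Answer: $6380$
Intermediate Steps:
$29 \left(-20\right) \left(\left(-10 - 6\right) + 5\right) = - 580 \left(-16 + 5\right) = \left(-580\right) \left(-11\right) = 6380$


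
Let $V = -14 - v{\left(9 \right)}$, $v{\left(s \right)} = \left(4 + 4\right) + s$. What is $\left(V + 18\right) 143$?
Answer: $-1859$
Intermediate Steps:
$v{\left(s \right)} = 8 + s$
$V = -31$ ($V = -14 - \left(8 + 9\right) = -14 - 17 = -31$)
$\left(V + 18\right) 143 = \left(-31 + 18\right) 143 = \left(-13\right) 143 = -1859$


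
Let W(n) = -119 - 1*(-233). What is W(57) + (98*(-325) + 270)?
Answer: -31466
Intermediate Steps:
W(n) = 114 (W(n) = -119 + 233 = 114)
W(57) + (98*(-325) + 270) = 114 + (98*(-325) + 270) = 114 + (-31850 + 270) = 114 - 31580 = -31466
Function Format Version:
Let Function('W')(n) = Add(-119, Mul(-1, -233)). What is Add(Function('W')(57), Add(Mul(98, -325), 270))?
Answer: -31466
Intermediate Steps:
Function('W')(n) = 114 (Function('W')(n) = Add(-119, 233) = 114)
Add(Function('W')(57), Add(Mul(98, -325), 270)) = Add(114, Add(Mul(98, -325), 270)) = Add(114, Add(-31850, 270)) = Add(114, -31580) = -31466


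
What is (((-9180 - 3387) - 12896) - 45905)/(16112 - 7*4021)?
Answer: 71368/12035 ≈ 5.9300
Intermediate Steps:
(((-9180 - 3387) - 12896) - 45905)/(16112 - 7*4021) = ((-12567 - 12896) - 45905)/(16112 - 28147) = (-25463 - 45905)/(-12035) = -71368*(-1/12035) = 71368/12035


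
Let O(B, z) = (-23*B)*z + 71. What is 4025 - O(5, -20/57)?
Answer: 223078/57 ≈ 3913.6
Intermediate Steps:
O(B, z) = 71 - 23*B*z (O(B, z) = -23*B*z + 71 = 71 - 23*B*z)
4025 - O(5, -20/57) = 4025 - (71 - 23*5*(-20/57)) = 4025 - (71 + 2300/57) = 4025 - 1*6347/57 = 4025 - 6347/57 = 223078/57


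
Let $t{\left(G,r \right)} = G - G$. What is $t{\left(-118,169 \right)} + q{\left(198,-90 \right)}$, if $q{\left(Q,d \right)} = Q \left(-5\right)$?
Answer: $-990$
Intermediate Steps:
$q{\left(Q,d \right)} = - 5 Q$
$t{\left(G,r \right)} = 0$
$t{\left(-118,169 \right)} + q{\left(198,-90 \right)} = 0 - 990 = -990$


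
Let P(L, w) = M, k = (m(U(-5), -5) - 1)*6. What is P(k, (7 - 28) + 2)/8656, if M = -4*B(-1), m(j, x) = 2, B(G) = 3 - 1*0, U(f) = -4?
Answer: -3/2164 ≈ -0.0013863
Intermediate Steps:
B(G) = 3 (B(G) = 3 + 0 = 3)
k = 6 (k = (2 - 1)*6 = 1*6 = 6)
M = -12 (M = -4*3 = -12)
P(L, w) = -12
P(k, (7 - 28) + 2)/8656 = -12/8656 = -12*1/8656 = -3/2164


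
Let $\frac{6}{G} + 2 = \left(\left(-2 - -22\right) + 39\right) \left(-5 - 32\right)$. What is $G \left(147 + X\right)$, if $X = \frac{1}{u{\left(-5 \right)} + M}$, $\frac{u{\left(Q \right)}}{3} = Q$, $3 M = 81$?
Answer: $- \frac{353}{874} \approx -0.40389$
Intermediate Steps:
$M = 27$ ($M = \frac{1}{3} \cdot 81 = 27$)
$u{\left(Q \right)} = 3 Q$
$G = - \frac{6}{2185}$ ($G = \frac{6}{-2 + \left(\left(-2 - -22\right) + 39\right) \left(-5 - 32\right)} = \frac{6}{-2 + \left(\left(-2 + 22\right) + 39\right) \left(-37\right)} = \frac{6}{-2 + \left(20 + 39\right) \left(-37\right)} = \frac{6}{-2 + 59 \left(-37\right)} = \frac{6}{-2 - 2183} = \frac{6}{-2185} = 6 \left(- \frac{1}{2185}\right) = - \frac{6}{2185} \approx -0.002746$)
$X = \frac{1}{12}$ ($X = \frac{1}{3 \left(-5\right) + 27} = \frac{1}{-15 + 27} = \frac{1}{12} \approx 0.083333$)
$G \left(147 + X\right) = - \frac{6 \left(147 + \frac{1}{12}\right)}{2185} = \left(- \frac{6}{2185}\right) \frac{1765}{12} = - \frac{353}{874}$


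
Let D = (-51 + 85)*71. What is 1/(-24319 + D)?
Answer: -1/21905 ≈ -4.5652e-5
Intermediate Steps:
D = 2414 (D = 34*71 = 2414)
1/(-24319 + D) = 1/(-24319 + 2414) = 1/(-21905) = -1/21905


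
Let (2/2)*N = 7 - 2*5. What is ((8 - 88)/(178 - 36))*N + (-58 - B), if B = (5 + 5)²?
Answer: -11098/71 ≈ -156.31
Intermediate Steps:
B = 100 (B = 10² = 100)
N = -3 (N = 7 - 2*5 = 7 - 10 = -3)
((8 - 88)/(178 - 36))*N + (-58 - B) = ((8 - 88)/(178 - 36))*(-3) + (-58 - 1*100) = -80/142*(-3) + (-58 - 100) = -80*1/142*(-3) - 158 = -40/71*(-3) - 158 = 120/71 - 158 = -11098/71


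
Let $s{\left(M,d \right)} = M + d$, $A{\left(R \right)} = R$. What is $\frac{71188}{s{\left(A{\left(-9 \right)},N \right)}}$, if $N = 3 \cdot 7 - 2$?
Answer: $\frac{35594}{5} \approx 7118.8$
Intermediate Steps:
$N = 19$ ($N = 21 - 2 = 19$)
$\frac{71188}{s{\left(A{\left(-9 \right)},N \right)}} = \frac{71188}{-9 + 19} = \frac{71188}{10} = 71188 \cdot \frac{1}{10} = \frac{35594}{5}$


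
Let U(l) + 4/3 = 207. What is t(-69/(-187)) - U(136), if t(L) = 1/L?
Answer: -4668/23 ≈ -202.96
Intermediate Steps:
U(l) = 617/3 (U(l) = -4/3 + 207 = 617/3)
t(-69/(-187)) - U(136) = 1/(-69/(-187)) - 1*617/3 = 1/(-69*(-1/187)) - 617/3 = 1/(69/187) - 617/3 = 187/69 - 617/3 = -4668/23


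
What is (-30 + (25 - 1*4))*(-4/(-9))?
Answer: -4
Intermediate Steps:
(-30 + (25 - 1*4))*(-4/(-9)) = (-30 + (25 - 4))*(-4*(-1/9)) = (-30 + 21)*(4/9) = -9*4/9 = -4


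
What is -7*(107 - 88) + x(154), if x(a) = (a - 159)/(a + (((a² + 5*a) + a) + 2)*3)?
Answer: -1970529/14816 ≈ -133.00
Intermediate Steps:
x(a) = (-159 + a)/(6 + 3*a² + 19*a) (x(a) = (-159 + a)/(a + ((a² + 6*a) + 2)*3) = (-159 + a)/(a + (2 + a² + 6*a)*3) = (-159 + a)/(a + (6 + 3*a² + 18*a)) = (-159 + a)/(6 + 3*a² + 19*a))
-7*(107 - 88) + x(154) = -7*(107 - 88) + (-159 + 154)/(6 + 3*154² + 19*154) = -7*19 - 5/(6 + 3*23716 + 2926) = -133 - 5/(6 + 71148 + 2926) = -133 - 5/74080 = -133 + (1/74080)*(-5) = -133 - 1/14816 = -1970529/14816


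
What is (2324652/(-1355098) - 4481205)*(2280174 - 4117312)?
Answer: 5577986606459811198/677549 ≈ 8.2326e+12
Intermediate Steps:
(2324652/(-1355098) - 4481205)*(2280174 - 4117312) = (2324652*(-1/1355098) - 4481205)*(-1837138) = (-1162326/677549 - 4481205)*(-1837138) = -3036237128871/677549*(-1837138) = 5577986606459811198/677549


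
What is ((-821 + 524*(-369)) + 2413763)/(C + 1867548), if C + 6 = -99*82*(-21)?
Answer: 369931/339670 ≈ 1.0891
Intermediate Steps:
C = 170472 (C = -6 - 99*82*(-21) = -6 - 8118*(-21) = -6 + 170478 = 170472)
((-821 + 524*(-369)) + 2413763)/(C + 1867548) = ((-821 + 524*(-369)) + 2413763)/(170472 + 1867548) = ((-821 - 193356) + 2413763)/2038020 = (-194177 + 2413763)*(1/2038020) = 2219586*(1/2038020) = 369931/339670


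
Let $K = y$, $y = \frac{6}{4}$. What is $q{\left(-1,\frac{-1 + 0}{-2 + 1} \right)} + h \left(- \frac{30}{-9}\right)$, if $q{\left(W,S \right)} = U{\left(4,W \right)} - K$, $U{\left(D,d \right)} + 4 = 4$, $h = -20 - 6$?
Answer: $- \frac{529}{6} \approx -88.167$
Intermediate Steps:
$h = -26$ ($h = -20 - 6 = -26$)
$U{\left(D,d \right)} = 0$ ($U{\left(D,d \right)} = -4 + 4 = 0$)
$y = \frac{3}{2}$ ($y = 6 \cdot \frac{1}{4} = \frac{3}{2} \approx 1.5$)
$K = \frac{3}{2} \approx 1.5$
$q{\left(W,S \right)} = - \frac{3}{2}$ ($q{\left(W,S \right)} = 0 - \frac{3}{2} = - \frac{3}{2}$)
$q{\left(-1,\frac{-1 + 0}{-2 + 1} \right)} + h \left(- \frac{30}{-9}\right) = - \frac{3}{2} - 26 \left(- \frac{30}{-9}\right) = - \frac{3}{2} - 26 \left(\left(-30\right) \left(- \frac{1}{9}\right)\right) = - \frac{3}{2} - \frac{260}{3} = - \frac{529}{6}$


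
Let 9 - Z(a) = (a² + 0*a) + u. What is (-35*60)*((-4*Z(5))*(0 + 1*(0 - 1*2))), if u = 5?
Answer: 352800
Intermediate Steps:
Z(a) = 4 - a² (Z(a) = 9 - ((a² + 0*a) + 5) = 9 - ((a² + 0) + 5) = 9 - (a² + 5) = 9 - (5 + a²) = 9 + (-5 - a²) = 4 - a²)
(-35*60)*((-4*Z(5))*(0 + 1*(0 - 1*2))) = (-35*60)*((-4*(4 - 1*5²))*(0 + 1*(0 - 1*2))) = -2100*(-4*(4 - 1*25))*(0 + 1*(0 - 2)) = -2100*(-4*(4 - 25))*(0 + 1*(-2)) = -2100*(-4*(-21))*(0 - 2) = -176400*(-2) = -2100*(-168) = 352800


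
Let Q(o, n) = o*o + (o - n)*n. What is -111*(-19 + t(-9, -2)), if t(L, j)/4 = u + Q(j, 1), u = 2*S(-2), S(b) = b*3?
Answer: 6993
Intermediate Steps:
Q(o, n) = o**2 + n*(o - n)
S(b) = 3*b
u = -12 (u = 2*(3*(-2)) = 2*(-6) = -12)
t(L, j) = -52 + 4*j + 4*j**2 (t(L, j) = 4*(-12 + (j**2 - 1*1**2 + 1*j)) = 4*(-12 + (j**2 - 1*1 + j)) = 4*(-12 + (j**2 - 1 + j)) = 4*(-12 + (-1 + j + j**2)) = 4*(-13 + j + j**2) = -52 + 4*j + 4*j**2)
-111*(-19 + t(-9, -2)) = -111*(-19 + (-52 + 4*(-2) + 4*(-2)**2)) = -111*(-19 + (-52 - 8 + 4*4)) = -111*(-19 + (-52 - 8 + 16)) = -111*(-19 - 44) = -111*(-63) = 6993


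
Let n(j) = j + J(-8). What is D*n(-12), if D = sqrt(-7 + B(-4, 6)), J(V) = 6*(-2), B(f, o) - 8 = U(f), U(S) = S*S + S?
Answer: -24*sqrt(13) ≈ -86.533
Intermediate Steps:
U(S) = S + S**2 (U(S) = S**2 + S = S + S**2)
B(f, o) = 8 + f*(1 + f)
J(V) = -12
D = sqrt(13) (D = sqrt(-7 + (8 - 4*(1 - 4))) = sqrt(-7 + (8 - 4*(-3))) = sqrt(-7 + (8 + 12)) = sqrt(-7 + 20) = sqrt(13) ≈ 3.6056)
n(j) = -12 + j (n(j) = j - 12 = -12 + j)
D*n(-12) = sqrt(13)*(-12 - 12) = sqrt(13)*(-24) = -24*sqrt(13)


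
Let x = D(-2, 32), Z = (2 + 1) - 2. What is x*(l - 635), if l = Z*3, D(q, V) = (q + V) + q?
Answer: -17696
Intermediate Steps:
Z = 1 (Z = 3 - 2 = 1)
D(q, V) = V + 2*q (D(q, V) = (V + q) + q = V + 2*q)
x = 28 (x = 32 + 2*(-2) = 32 - 4 = 28)
l = 3 (l = 1*3 = 3)
x*(l - 635) = 28*(3 - 635) = 28*(-632) = -17696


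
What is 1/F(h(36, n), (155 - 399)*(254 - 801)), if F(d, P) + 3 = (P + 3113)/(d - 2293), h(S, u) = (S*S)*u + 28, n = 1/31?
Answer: -22973/1480256 ≈ -0.015520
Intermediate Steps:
n = 1/31 ≈ 0.032258
h(S, u) = 28 + u*S² (h(S, u) = S²*u + 28 = u*S² + 28 = 28 + u*S²)
F(d, P) = -3 + (3113 + P)/(-2293 + d) (F(d, P) = -3 + (P + 3113)/(d - 2293) = -3 + (3113 + P)/(-2293 + d))
1/F(h(36, n), (155 - 399)*(254 - 801)) = 1/((9992 + (155 - 399)*(254 - 801) - 3*(28 + (1/31)*36²))/(-2293 + (28 + (1/31)*36²))) = 1/((9992 - 244*(-547) - 3*(28 + (1/31)*1296))/(-2293 + (28 + (1/31)*1296))) = 1/((9992 + 133468 - 3*(28 + 1296/31))/(-2293 + (28 + 1296/31))) = 1/((9992 + 133468 - 3*2164/31)/(-2293 + 2164/31)) = 1/((9992 + 133468 - 6492/31)/(-68919/31)) = 1/(-31/68919*4440768/31) = 1/(-1480256/22973) = -22973/1480256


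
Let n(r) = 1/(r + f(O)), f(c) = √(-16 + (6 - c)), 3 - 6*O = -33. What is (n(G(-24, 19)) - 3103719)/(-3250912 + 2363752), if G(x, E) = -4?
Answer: 24829753/7097280 + I/7097280 ≈ 3.4985 + 1.409e-7*I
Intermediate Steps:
O = 6 (O = ½ - ⅙*(-33) = ½ + 11/2 = 6)
f(c) = √(-10 - c)
n(r) = 1/(r + 4*I) (n(r) = 1/(r + √(-10 - 1*6)) = 1/(r + √(-10 - 6)) = 1/(r + √(-16)) = 1/(r + 4*I))
(n(G(-24, 19)) - 3103719)/(-3250912 + 2363752) = (1/(-4 + 4*I) - 3103719)/(-3250912 + 2363752) = ((-4 - 4*I)/32 - 3103719)/(-887160) = (-3103719 + (-4 - 4*I)/32)*(-1/887160) = 1034573/295720 - (-4 - 4*I)/28389120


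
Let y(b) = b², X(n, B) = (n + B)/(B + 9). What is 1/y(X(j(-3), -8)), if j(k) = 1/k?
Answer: 9/625 ≈ 0.014400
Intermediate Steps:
X(n, B) = (B + n)/(9 + B)
1/y(X(j(-3), -8)) = 1/(((-8 + 1/(-3))/(9 - 8))²) = 1/(((-8 - ⅓)/1)²) = 1/((1*(-25/3))²) = 1/((-25/3)²) = 1/(625/9) = 9/625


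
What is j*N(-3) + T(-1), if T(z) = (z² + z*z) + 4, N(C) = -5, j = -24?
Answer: 126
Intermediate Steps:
T(z) = 4 + 2*z² (T(z) = (z² + z²) + 4 = 2*z² + 4 = 4 + 2*z²)
j*N(-3) + T(-1) = -24*(-5) + (4 + 2*(-1)²) = 120 + (4 + 2*1) = 120 + (4 + 2) = 120 + 6 = 126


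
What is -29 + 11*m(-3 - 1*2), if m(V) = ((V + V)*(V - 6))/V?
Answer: -271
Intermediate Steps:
m(V) = -12 + 2*V (m(V) = ((2*V)*(-6 + V))/V = (2*V*(-6 + V))/V = -12 + 2*V)
-29 + 11*m(-3 - 1*2) = -29 + 11*(-12 + 2*(-3 - 1*2)) = -29 + 11*(-12 + 2*(-3 - 2)) = -29 + 11*(-12 + 2*(-5)) = -29 + 11*(-12 - 10) = -29 + 11*(-22) = -29 - 242 = -271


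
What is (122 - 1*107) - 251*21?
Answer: -5256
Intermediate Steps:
(122 - 1*107) - 251*21 = (122 - 107) - 5271 = 15 - 5271 = -5256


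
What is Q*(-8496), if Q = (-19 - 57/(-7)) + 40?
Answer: -1733184/7 ≈ -2.4760e+5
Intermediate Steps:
Q = 204/7 (Q = (-19 - 57*(-⅐)) + 40 = (-19 + 57/7) + 40 = -76/7 + 40 = 204/7 ≈ 29.143)
Q*(-8496) = (204/7)*(-8496) = -1733184/7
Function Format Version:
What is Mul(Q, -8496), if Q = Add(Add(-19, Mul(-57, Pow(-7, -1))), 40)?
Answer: Rational(-1733184, 7) ≈ -2.4760e+5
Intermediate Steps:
Q = Rational(204, 7) (Q = Add(Add(-19, Mul(-57, Rational(-1, 7))), 40) = Add(Add(-19, Rational(57, 7)), 40) = Add(Rational(-76, 7), 40) = Rational(204, 7) ≈ 29.143)
Mul(Q, -8496) = Mul(Rational(204, 7), -8496) = Rational(-1733184, 7)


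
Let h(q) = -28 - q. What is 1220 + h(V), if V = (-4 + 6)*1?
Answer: 1190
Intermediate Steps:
V = 2 (V = 2*1 = 2)
1220 + h(V) = 1220 + (-28 - 1*2) = 1220 + (-28 - 2) = 1220 - 30 = 1190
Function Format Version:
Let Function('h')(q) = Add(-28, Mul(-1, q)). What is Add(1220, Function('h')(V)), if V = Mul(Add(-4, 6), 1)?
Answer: 1190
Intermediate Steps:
V = 2 (V = Mul(2, 1) = 2)
Add(1220, Function('h')(V)) = Add(1220, Add(-28, Mul(-1, 2))) = Add(1220, Add(-28, -2)) = Add(1220, -30) = 1190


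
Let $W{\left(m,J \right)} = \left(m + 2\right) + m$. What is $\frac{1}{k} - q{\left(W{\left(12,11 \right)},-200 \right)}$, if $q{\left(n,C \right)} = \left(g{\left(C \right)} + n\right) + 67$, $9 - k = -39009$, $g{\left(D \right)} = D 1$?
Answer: $\frac{4174927}{39018} \approx 107.0$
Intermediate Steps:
$g{\left(D \right)} = D$
$k = 39018$ ($k = 9 - -39009 = 9 + 39009 = 39018$)
$W{\left(m,J \right)} = 2 + 2 m$ ($W{\left(m,J \right)} = \left(2 + m\right) + m = 2 + 2 m$)
$q{\left(n,C \right)} = 67 + C + n$ ($q{\left(n,C \right)} = \left(C + n\right) + 67 = 67 + C + n$)
$\frac{1}{k} - q{\left(W{\left(12,11 \right)},-200 \right)} = \frac{1}{39018} - \left(67 - 200 + \left(2 + 2 \cdot 12\right)\right) = \frac{1}{39018} - \left(67 - 200 + \left(2 + 24\right)\right) = \frac{1}{39018} - \left(67 - 200 + 26\right) = \frac{1}{39018} - -107 = \frac{1}{39018} + 107 = \frac{4174927}{39018}$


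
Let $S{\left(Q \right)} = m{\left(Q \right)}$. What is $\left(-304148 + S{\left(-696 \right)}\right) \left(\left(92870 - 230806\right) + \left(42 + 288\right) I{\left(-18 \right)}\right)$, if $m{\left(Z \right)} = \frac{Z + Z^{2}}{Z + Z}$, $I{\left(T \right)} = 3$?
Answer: $41699440743$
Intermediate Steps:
$m{\left(Z \right)} = \frac{Z + Z^{2}}{2 Z}$
$S{\left(Q \right)} = \frac{1}{2} + \frac{Q}{2}$
$\left(-304148 + S{\left(-696 \right)}\right) \left(\left(92870 - 230806\right) + \left(42 + 288\right) I{\left(-18 \right)}\right) = \left(-304148 + \left(\frac{1}{2} + \frac{1}{2} \left(-696\right)\right)\right) \left(\left(92870 - 230806\right) + \left(42 + 288\right) 3\right) = \left(-304148 + \left(\frac{1}{2} - 348\right)\right) \left(\left(92870 - 230806\right) + 330 \cdot 3\right) = \left(-304148 - \frac{695}{2}\right) \left(-137936 + 990\right) = \left(- \frac{608991}{2}\right) \left(-136946\right) = 41699440743$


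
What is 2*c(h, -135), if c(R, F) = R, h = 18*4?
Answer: 144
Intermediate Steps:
h = 72
2*c(h, -135) = 2*72 = 144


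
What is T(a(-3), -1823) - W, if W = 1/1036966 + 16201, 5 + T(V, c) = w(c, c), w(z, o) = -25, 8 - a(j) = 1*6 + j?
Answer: -16830995147/1036966 ≈ -16231.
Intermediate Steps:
a(j) = 2 - j (a(j) = 8 - (1*6 + j) = 8 - (6 + j) = 8 + (-6 - j) = 2 - j)
T(V, c) = -30 (T(V, c) = -5 - 25 = -30)
W = 16799886167/1036966 (W = 1/1036966 + 16201 = 16799886167/1036966 ≈ 16201.)
T(a(-3), -1823) - W = -30 - 1*16799886167/1036966 = -30 - 16799886167/1036966 = -16830995147/1036966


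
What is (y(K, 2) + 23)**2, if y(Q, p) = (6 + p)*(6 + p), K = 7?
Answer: 7569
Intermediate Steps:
y(Q, p) = (6 + p)**2
(y(K, 2) + 23)**2 = ((6 + 2)**2 + 23)**2 = (8**2 + 23)**2 = (64 + 23)**2 = 87**2 = 7569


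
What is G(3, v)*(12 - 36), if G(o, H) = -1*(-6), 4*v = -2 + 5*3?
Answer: -144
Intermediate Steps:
v = 13/4 (v = (-2 + 5*3)/4 = (-2 + 15)/4 = (¼)*13 = 13/4 ≈ 3.2500)
G(o, H) = 6
G(3, v)*(12 - 36) = 6*(12 - 36) = 6*(-24) = -144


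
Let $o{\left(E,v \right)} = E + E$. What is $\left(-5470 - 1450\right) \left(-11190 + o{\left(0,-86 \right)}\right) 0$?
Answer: $0$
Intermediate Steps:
$o{\left(E,v \right)} = 2 E$
$\left(-5470 - 1450\right) \left(-11190 + o{\left(0,-86 \right)}\right) 0 = \left(-5470 - 1450\right) \left(-11190 + 2 \cdot 0\right) 0 = - 6920 \left(-11190 + 0\right) 0 = \left(-6920\right) \left(-11190\right) 0 = 77434800 \cdot 0 = 0$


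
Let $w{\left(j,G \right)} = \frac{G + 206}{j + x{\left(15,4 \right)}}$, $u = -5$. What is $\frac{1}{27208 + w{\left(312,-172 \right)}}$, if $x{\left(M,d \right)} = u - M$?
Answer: $\frac{146}{3972385} \approx 3.6754 \cdot 10^{-5}$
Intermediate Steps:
$x{\left(M,d \right)} = -5 - M$
$w{\left(j,G \right)} = \frac{206 + G}{-20 + j}$ ($w{\left(j,G \right)} = \frac{G + 206}{j - 20} = \frac{206 + G}{j - 20} = \frac{206 + G}{-20 + j}$)
$\frac{1}{27208 + w{\left(312,-172 \right)}} = \frac{1}{27208 + \frac{206 - 172}{-20 + 312}} = \frac{1}{27208 + \frac{1}{292} \cdot 34} = \frac{1}{27208 + \frac{17}{146}} = \frac{1}{\frac{3972385}{146}} = \frac{146}{3972385}$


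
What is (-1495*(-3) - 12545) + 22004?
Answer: 13944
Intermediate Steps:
(-1495*(-3) - 12545) + 22004 = (4485 - 12545) + 22004 = -8060 + 22004 = 13944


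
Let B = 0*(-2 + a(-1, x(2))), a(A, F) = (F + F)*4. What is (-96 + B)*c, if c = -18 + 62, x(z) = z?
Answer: -4224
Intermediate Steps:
a(A, F) = 8*F (a(A, F) = (2*F)*4 = 8*F)
c = 44
B = 0 (B = 0*(-2 + 8*2) = 0*(-2 + 16) = 0*14 = 0)
(-96 + B)*c = (-96 + 0)*44 = -96*44 = -4224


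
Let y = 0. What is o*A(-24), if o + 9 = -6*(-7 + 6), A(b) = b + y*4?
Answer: 72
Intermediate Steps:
A(b) = b (A(b) = b + 0*4 = b + 0 = b)
o = -3 (o = -9 - 6*(-7 + 6) = -9 - 6*(-1) = -9 + 6 = -3)
o*A(-24) = -3*(-24) = 72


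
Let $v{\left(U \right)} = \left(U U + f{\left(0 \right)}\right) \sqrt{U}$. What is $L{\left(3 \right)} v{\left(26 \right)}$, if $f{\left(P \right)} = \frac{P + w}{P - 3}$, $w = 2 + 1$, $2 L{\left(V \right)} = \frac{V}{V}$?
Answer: $\frac{675 \sqrt{26}}{2} \approx 1720.9$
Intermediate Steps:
$L{\left(V \right)} = \frac{1}{2}$ ($L{\left(V \right)} = \frac{V \frac{1}{V}}{2} = \frac{1}{2} \cdot 1 = \frac{1}{2}$)
$w = 3$
$f{\left(P \right)} = \frac{3 + P}{-3 + P}$ ($f{\left(P \right)} = \frac{P + 3}{P - 3} = \frac{3 + P}{-3 + P}$)
$v{\left(U \right)} = \sqrt{U} \left(-1 + U^{2}\right)$ ($v{\left(U \right)} = \left(U U + \frac{3 + 0}{-3 + 0}\right) \sqrt{U} = \left(U^{2} + \frac{1}{-3} \cdot 3\right) \sqrt{U} = \left(U^{2} - 1\right) \sqrt{U} = \left(-1 + U^{2}\right) \sqrt{U} = \sqrt{U} \left(-1 + U^{2}\right)$)
$L{\left(3 \right)} v{\left(26 \right)} = \frac{\sqrt{26} \left(-1 + 26^{2}\right)}{2} = \frac{\sqrt{26} \left(-1 + 676\right)}{2} = \frac{\sqrt{26} \cdot 675}{2} = \frac{675 \sqrt{26}}{2}$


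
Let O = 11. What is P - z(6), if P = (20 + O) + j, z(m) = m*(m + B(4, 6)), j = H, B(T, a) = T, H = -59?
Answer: -88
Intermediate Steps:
j = -59
z(m) = m*(4 + m) (z(m) = m*(m + 4) = m*(4 + m))
P = -28 (P = (20 + 11) - 59 = 31 - 59 = -28)
P - z(6) = -28 - 6*(4 + 6) = -28 - 6*10 = -28 - 1*60 = -28 - 60 = -88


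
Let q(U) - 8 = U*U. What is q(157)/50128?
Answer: 24657/50128 ≈ 0.49188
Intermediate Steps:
q(U) = 8 + U**2 (q(U) = 8 + U*U = 8 + U**2)
q(157)/50128 = (8 + 157**2)/50128 = (8 + 24649)*(1/50128) = 24657*(1/50128) = 24657/50128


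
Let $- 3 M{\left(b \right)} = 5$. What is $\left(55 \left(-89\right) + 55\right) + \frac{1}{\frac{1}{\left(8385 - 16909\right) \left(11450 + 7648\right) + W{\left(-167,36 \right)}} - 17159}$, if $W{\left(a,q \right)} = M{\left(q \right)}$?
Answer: $- \frac{40559251369851741}{8380010512702} \approx -4840.0$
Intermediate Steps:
$M{\left(b \right)} = - \frac{5}{3}$ ($M{\left(b \right)} = \left(- \frac{1}{3}\right) 5 = - \frac{5}{3}$)
$W{\left(a,q \right)} = - \frac{5}{3}$
$\left(55 \left(-89\right) + 55\right) + \frac{1}{\frac{1}{\left(8385 - 16909\right) \left(11450 + 7648\right) + W{\left(-167,36 \right)}} - 17159} = \left(55 \left(-89\right) + 55\right) + \frac{1}{\frac{1}{\left(8385 - 16909\right) \left(11450 + 7648\right) - \frac{5}{3}} - 17159} = \left(-4895 + 55\right) + \frac{1}{\frac{1}{\left(-8524\right) 19098 - \frac{5}{3}} - 17159} = -4840 + \frac{1}{\frac{1}{-162791352 - \frac{5}{3}} - 17159} = -4840 + \frac{1}{\frac{1}{- \frac{488374061}{3}} - 17159} = -4840 + \frac{1}{- \frac{3}{488374061} - 17159} = -4840 + \frac{1}{- \frac{8380010512702}{488374061}} = -4840 - \frac{488374061}{8380010512702} = - \frac{40559251369851741}{8380010512702}$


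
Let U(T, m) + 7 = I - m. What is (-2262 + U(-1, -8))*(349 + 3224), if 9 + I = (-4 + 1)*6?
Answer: -8175024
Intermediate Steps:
I = -27 (I = -9 + (-4 + 1)*6 = -9 - 3*6 = -9 - 18 = -27)
U(T, m) = -34 - m (U(T, m) = -7 + (-27 - m) = -34 - m)
(-2262 + U(-1, -8))*(349 + 3224) = (-2262 + (-34 - 1*(-8)))*(349 + 3224) = (-2262 + (-34 + 8))*3573 = (-2262 - 26)*3573 = -2288*3573 = -8175024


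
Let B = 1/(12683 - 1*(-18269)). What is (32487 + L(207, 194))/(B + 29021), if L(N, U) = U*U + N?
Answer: 2176854160/898257993 ≈ 2.4234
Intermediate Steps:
L(N, U) = N + U² (L(N, U) = U² + N = N + U²)
B = 1/30952 (B = 1/(12683 + 18269) = 1/30952 ≈ 3.2308e-5)
(32487 + L(207, 194))/(B + 29021) = (32487 + (207 + 194²))/(1/30952 + 29021) = (32487 + (207 + 37636))/(898257993/30952) = (32487 + 37843)*(30952/898257993) = 70330*(30952/898257993) = 2176854160/898257993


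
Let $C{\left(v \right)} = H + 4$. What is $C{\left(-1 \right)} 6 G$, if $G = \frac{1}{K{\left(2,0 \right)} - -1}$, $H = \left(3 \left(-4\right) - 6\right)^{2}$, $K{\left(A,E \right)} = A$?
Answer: $656$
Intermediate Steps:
$H = 324$ ($H = \left(-12 - 6\right)^{2} = \left(-18\right)^{2} = 324$)
$C{\left(v \right)} = 328$ ($C{\left(v \right)} = 324 + 4 = 328$)
$G = \frac{1}{3}$ ($G = \frac{1}{2 - -1} = \frac{1}{2 + 1} = \frac{1}{3} \approx 0.33333$)
$C{\left(-1 \right)} 6 G = 328 \cdot 6 \cdot \frac{1}{3} = 1968 \cdot \frac{1}{3} = 656$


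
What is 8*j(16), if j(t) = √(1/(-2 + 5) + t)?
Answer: 56*√3/3 ≈ 32.332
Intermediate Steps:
j(t) = √(⅓ + t) (j(t) = √(1/3 + t) = √(⅓ + t))
8*j(16) = 8*(√(3 + 9*16)/3) = 8*(√(3 + 144)/3) = 8*(√147/3) = 8*((7*√3)/3) = 8*(7*√3/3) = 56*√3/3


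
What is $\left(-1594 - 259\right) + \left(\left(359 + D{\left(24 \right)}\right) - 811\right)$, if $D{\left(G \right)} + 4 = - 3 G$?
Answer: $-2381$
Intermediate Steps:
$D{\left(G \right)} = -4 - 3 G$
$\left(-1594 - 259\right) + \left(\left(359 + D{\left(24 \right)}\right) - 811\right) = \left(-1594 - 259\right) + \left(\left(359 - 76\right) - 811\right) = -1853 + \left(\left(359 - 76\right) - 811\right) = -1853 + \left(283 - 811\right) = -1853 - 528 = -2381$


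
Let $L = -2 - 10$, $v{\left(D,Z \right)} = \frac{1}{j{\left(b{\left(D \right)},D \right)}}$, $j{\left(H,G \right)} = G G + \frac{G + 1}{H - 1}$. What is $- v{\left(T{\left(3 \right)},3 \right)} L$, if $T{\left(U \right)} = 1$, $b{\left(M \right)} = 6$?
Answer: $\frac{60}{7} \approx 8.5714$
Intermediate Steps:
$j{\left(H,G \right)} = G^{2} + \frac{1 + G}{-1 + H}$
$v{\left(D,Z \right)} = \frac{1}{\frac{1}{5} + D^{2} + \frac{D}{5}}$ ($v{\left(D,Z \right)} = \frac{1}{\frac{1}{-1 + 6} \left(1 + D - D^{2} + 6 D^{2}\right)} = \frac{1}{\frac{1}{5} \left(1 + D + 5 D^{2}\right)} = \frac{1}{\frac{1}{5} + D^{2} + \frac{D}{5}}$)
$L = -12$
$- v{\left(T{\left(3 \right)},3 \right)} L = - \frac{5}{1 + 1 + 5 \cdot 1^{2}} \left(-12\right) = - \frac{5}{1 + 1 + 5 \cdot 1} \left(-12\right) = - \frac{5}{1 + 1 + 5} \left(-12\right) = - \frac{5}{7} \left(-12\right) = \left(-1\right) \frac{5}{7} \left(-12\right) = \left(- \frac{5}{7}\right) \left(-12\right) = \frac{60}{7}$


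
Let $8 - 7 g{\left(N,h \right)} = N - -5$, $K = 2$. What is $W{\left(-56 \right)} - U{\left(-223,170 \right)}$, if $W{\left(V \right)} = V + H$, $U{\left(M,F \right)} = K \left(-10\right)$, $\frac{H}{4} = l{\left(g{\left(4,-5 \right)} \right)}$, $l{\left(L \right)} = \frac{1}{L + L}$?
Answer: $-50$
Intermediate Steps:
$g{\left(N,h \right)} = \frac{3}{7} - \frac{N}{7}$ ($g{\left(N,h \right)} = \frac{8}{7} - \frac{N - -5}{7} = \frac{8}{7} - \frac{N + 5}{7} = \frac{8}{7} - \frac{5 + N}{7} = \frac{8}{7} - \left(\frac{5}{7} + \frac{N}{7}\right) = \frac{3}{7} - \frac{N}{7}$)
$l{\left(L \right)} = \frac{1}{2 L}$
$H = -14$ ($H = 4 \frac{1}{2 \left(\frac{3}{7} - \frac{4}{7}\right)} = 4 \frac{1}{2 \left(- \frac{1}{7}\right)} = 4 \cdot \frac{1}{2} \left(-7\right) = 4 \left(- \frac{7}{2}\right) = -14$)
$U{\left(M,F \right)} = -20$ ($U{\left(M,F \right)} = 2 \left(-10\right) = -20$)
$W{\left(V \right)} = -14 + V$ ($W{\left(V \right)} = V - 14 = -14 + V$)
$W{\left(-56 \right)} - U{\left(-223,170 \right)} = \left(-14 - 56\right) - -20 = -70 + 20 = -50$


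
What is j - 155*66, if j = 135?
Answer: -10095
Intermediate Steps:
j - 155*66 = 135 - 155*66 = 135 - 10230 = -10095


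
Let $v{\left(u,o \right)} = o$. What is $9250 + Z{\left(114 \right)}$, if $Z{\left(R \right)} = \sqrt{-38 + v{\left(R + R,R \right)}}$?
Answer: $9250 + 2 \sqrt{19} \approx 9258.7$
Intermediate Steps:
$Z{\left(R \right)} = \sqrt{-38 + R}$
$9250 + Z{\left(114 \right)} = 9250 + \sqrt{-38 + 114} = 9250 + \sqrt{76} = 9250 + 2 \sqrt{19}$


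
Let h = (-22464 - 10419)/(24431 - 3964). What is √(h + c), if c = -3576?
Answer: 15*I*√707905/211 ≈ 59.813*I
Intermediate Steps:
h = -339/211 (h = -32883/20467 = -32883*1/20467 = -339/211 ≈ -1.6066)
√(h + c) = √(-339/211 - 3576) = √(-754875/211) = 15*I*√707905/211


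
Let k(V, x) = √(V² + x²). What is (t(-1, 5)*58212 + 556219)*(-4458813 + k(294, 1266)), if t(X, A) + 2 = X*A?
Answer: -663181551555 + 892410*√46922 ≈ -6.6299e+11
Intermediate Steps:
t(X, A) = -2 + A*X (t(X, A) = -2 + X*A = -2 + A*X)
(t(-1, 5)*58212 + 556219)*(-4458813 + k(294, 1266)) = ((-2 + 5*(-1))*58212 + 556219)*(-4458813 + √(294² + 1266²)) = ((-2 - 5)*58212 + 556219)*(-4458813 + √(86436 + 1602756)) = (-7*58212 + 556219)*(-4458813 + √1689192) = (-407484 + 556219)*(-4458813 + 6*√46922) = 148735*(-4458813 + 6*√46922) = -663181551555 + 892410*√46922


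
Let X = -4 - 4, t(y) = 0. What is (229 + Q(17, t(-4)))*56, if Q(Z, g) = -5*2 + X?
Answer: 11816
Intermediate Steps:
X = -8
Q(Z, g) = -18 (Q(Z, g) = -5*2 - 8 = -10 - 8 = -18)
(229 + Q(17, t(-4)))*56 = (229 - 18)*56 = 211*56 = 11816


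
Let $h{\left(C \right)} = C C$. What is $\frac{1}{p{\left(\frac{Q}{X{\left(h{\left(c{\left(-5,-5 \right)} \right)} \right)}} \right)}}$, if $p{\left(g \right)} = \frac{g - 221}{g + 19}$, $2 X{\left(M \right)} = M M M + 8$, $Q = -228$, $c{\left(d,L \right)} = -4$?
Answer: $- \frac{17}{199} \approx -0.085427$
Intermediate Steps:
$h{\left(C \right)} = C^{2}$
$X{\left(M \right)} = 4 + \frac{M^{3}}{2}$ ($X{\left(M \right)} = \frac{M M M + 8}{2} = \frac{M^{2} M + 8}{2} = \frac{M^{3} + 8}{2} = \frac{8 + M^{3}}{2} = 4 + \frac{M^{3}}{2}$)
$p{\left(g \right)} = \frac{-221 + g}{19 + g}$
$\frac{1}{p{\left(\frac{Q}{X{\left(h{\left(c{\left(-5,-5 \right)} \right)} \right)}} \right)}} = \frac{1}{\frac{1}{19 - \frac{228}{4 + \frac{\left(\left(-4\right)^{2}\right)^{3}}{2}}} \left(-221 - \frac{228}{4 + \frac{\left(\left(-4\right)^{2}\right)^{3}}{2}}\right)} = \frac{1}{\frac{1}{19 - \frac{228}{4 + \frac{16^{3}}{2}}} \left(-221 - \frac{228}{4 + \frac{16^{3}}{2}}\right)} = \frac{1}{\frac{1}{19 - \frac{228}{4 + \frac{1}{2} \cdot 4096}} \left(-221 - \frac{228}{4 + \frac{1}{2} \cdot 4096}\right)} = \frac{1}{\frac{1}{19 - \frac{228}{4 + 2048}} \left(-221 - \frac{228}{4 + 2048}\right)} = \frac{1}{\frac{1}{19 - \frac{228}{2052}} \left(-221 - \frac{228}{2052}\right)} = \frac{1}{\frac{1}{19 - \frac{1}{9}} \left(-221 - \frac{1}{9}\right)} = \frac{1}{\frac{1}{\frac{170}{9}} \left(- \frac{1990}{9}\right)} = \frac{1}{\frac{9}{170} \left(- \frac{1990}{9}\right)} = \frac{1}{- \frac{199}{17}} = - \frac{17}{199}$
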